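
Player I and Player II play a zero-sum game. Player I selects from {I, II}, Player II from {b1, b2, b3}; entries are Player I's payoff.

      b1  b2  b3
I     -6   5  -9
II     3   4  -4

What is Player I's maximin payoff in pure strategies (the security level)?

Row minima: I → -9, II → -4.
The best of these is -4.

-4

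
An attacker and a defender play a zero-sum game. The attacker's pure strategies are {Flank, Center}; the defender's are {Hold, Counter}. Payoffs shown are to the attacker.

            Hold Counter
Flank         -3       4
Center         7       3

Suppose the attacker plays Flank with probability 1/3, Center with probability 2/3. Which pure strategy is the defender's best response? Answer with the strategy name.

If the defender plays Hold, the attacker's expected payoff is (1/3)·(-3) + (2/3)·7 = 11/3.
If the defender plays Counter, the attacker's expected payoff is (1/3)·4 + (2/3)·3 = 10/3.
The defender minimizes the attacker's payoff; the smallest is 10/3, so the best response is Counter.

Counter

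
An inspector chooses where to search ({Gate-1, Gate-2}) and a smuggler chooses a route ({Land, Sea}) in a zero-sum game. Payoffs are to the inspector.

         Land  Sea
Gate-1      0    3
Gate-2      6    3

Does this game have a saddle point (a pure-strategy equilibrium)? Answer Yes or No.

Yes

Row minima: Gate-1 → 0, Gate-2 → 3; maximin = 3.
Column maxima: Land → 6, Sea → 3; minimax = 3.
maximin = minimax = 3, so a saddle point exists.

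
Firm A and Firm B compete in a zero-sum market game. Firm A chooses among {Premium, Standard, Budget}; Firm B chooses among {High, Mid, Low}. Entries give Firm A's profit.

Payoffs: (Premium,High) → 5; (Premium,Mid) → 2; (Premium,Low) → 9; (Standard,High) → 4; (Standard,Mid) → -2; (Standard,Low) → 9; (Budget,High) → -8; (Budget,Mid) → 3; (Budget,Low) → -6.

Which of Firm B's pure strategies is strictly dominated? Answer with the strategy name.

Low

High holds Firm A's payoff strictly below Low in every row: 5 < 9, 4 < 9, -8 < -6.
So Low is strictly dominated for Firm B.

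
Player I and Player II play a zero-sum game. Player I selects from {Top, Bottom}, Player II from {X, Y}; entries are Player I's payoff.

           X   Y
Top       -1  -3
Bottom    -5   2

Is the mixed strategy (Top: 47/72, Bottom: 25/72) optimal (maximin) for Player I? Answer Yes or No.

No

Against X this mix gives (47/72)·(-1) + (25/72)·(-5) = -43/18.
Against Y this mix gives (47/72)·(-3) + (25/72)·2 = -91/72.
Player II will play X, holding Player I to -43/18. Shifting weight toward the row that does better against X would raise this floor (the equalizing mix achieves -17/9 against both X and Y), so the proposed strategy is not optimal.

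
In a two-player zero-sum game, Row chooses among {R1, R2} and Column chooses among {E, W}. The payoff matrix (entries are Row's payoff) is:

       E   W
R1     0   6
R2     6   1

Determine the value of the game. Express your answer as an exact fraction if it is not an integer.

Row minima: R1 → 0, R2 → 1; maximin = 1.
Column maxima: E → 6, W → 6; minimax = 6.
1 ≠ 6, so there is no saddle point; optimal play is mixed.
Let Row play R1 with probability p. Expected payoff against E: 0p + 6(1−p) = −6p + 6; against W: 6p + 1(1−p) = 5p + 1.
Setting these equal: −6p + 6 = 5p + 1 ⇒ −11p = -5 ⇒ p = 5/11, and the value is (-6)·(5/11) + 6 = 36/11.
For Column: with q = P(E), equating R1's and R2's payoffs gives −6q + 6 = 5q + 1 ⇒ q = 5/11.

36/11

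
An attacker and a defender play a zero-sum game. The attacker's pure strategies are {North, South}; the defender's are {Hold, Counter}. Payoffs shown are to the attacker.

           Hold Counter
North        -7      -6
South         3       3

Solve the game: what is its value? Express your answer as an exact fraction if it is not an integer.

3

Row minima: North → -7, South → 3; maximin = 3.
Column maxima: Hold → 3, Counter → 3; minimax = 3.
Since maximin = minimax = 3, there is a saddle point and the value is 3.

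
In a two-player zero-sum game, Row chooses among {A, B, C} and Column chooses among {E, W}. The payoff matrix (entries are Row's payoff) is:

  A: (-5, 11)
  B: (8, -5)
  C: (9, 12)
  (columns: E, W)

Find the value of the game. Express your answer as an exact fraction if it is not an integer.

Row minima: A → -5, B → -5, C → 9; maximin = 9.
Column maxima: E → 9, W → 12; minimax = 9.
Since maximin = minimax = 9, there is a saddle point and the value is 9.

9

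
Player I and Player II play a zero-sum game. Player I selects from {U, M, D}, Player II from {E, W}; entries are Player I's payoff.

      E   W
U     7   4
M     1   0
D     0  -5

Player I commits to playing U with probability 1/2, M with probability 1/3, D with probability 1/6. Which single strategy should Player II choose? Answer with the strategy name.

W

If Player II plays E, Player I's expected payoff is (1/2)·7 + (1/3)·1 + (1/6)·0 = 23/6.
If Player II plays W, Player I's expected payoff is (1/2)·4 + (1/3)·0 + (1/6)·(-5) = 7/6.
Player II minimizes Player I's payoff; the smallest is 7/6, so the best response is W.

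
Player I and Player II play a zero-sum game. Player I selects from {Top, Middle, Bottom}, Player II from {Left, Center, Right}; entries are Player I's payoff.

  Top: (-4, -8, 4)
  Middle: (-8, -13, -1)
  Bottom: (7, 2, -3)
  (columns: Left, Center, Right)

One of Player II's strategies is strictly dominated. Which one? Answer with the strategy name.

Center holds Player I's payoff strictly below Left in every row: -8 < -4, -13 < -8, 2 < 7.
So Left is strictly dominated for Player II.

Left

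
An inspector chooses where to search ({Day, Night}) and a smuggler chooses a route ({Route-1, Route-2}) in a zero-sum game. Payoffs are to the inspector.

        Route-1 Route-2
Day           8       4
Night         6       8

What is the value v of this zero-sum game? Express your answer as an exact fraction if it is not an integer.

Row minima: Day → 4, Night → 6; maximin = 6.
Column maxima: Route-1 → 8, Route-2 → 8; minimax = 8.
6 ≠ 8, so there is no saddle point; optimal play is mixed.
Let the inspector play Day with probability p. Expected payoff against Route-1: 8p + 6(1−p) = 2p + 6; against Route-2: 4p + 8(1−p) = −4p + 8.
Setting these equal: 2p + 6 = −4p + 8 ⇒ 6p = 2 ⇒ p = 1/3, and the value is (2)·(1/3) + 6 = 20/3.
For the smuggler: with q = P(Route-1), equating Day's and Night's payoffs gives 4q + 4 = −2q + 8 ⇒ q = 2/3.

20/3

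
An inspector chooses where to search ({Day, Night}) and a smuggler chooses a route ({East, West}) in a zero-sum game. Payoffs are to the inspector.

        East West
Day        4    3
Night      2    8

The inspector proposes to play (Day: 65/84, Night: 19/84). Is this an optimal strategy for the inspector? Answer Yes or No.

No

Against East this mix gives (65/84)·4 + (19/84)·2 = 149/42.
Against West this mix gives (65/84)·3 + (19/84)·8 = 347/84.
The smuggler will play East, holding the inspector to 149/42. Shifting weight toward the row that does better against East would raise this floor (the equalizing mix achieves 26/7 against both East and West), so the proposed strategy is not optimal.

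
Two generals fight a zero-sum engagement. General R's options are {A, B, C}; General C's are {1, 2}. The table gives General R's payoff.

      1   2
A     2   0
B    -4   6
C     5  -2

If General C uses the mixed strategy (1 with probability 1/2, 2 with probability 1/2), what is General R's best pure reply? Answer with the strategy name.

Expected payoff of A: (1/2)·2 + (1/2)·0 = 1.
Expected payoff of B: (1/2)·(-4) + (1/2)·6 = 1.
Expected payoff of C: (1/2)·5 + (1/2)·(-2) = 3/2.
The largest is 3/2, so General R's best response is C.

C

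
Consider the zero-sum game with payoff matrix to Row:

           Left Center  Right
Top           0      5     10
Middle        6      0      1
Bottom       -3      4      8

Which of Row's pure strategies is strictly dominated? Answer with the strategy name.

Bottom

Top gives a strictly higher payoff than Bottom against every column: 0 > -3, 5 > 4, 10 > 8.
So Bottom is strictly dominated and Row never plays it.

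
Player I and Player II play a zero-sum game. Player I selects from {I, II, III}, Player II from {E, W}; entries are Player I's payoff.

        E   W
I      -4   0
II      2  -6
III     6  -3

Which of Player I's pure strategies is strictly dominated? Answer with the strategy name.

II

III gives a strictly higher payoff than II against every column: 6 > 2, -3 > -6.
So II is strictly dominated and Player I never plays it.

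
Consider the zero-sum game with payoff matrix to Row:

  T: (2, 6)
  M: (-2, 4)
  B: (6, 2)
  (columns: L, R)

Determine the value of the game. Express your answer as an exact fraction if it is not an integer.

Row minima: T → 2, M → -2, B → 2; maximin = 2.
Column maxima: L → 6, R → 6; minimax = 6.
2 ≠ 6, so there is no saddle point; optimal play is mixed.
M is strictly dominated by T, so Row never plays it.
On the remaining 2×2 (T, B vs L, R):
Let Row play T with probability p. Expected payoff against L: 2p + 6(1−p) = −4p + 6; against R: 6p + 2(1−p) = 4p + 2.
Setting these equal: −4p + 6 = 4p + 2 ⇒ −8p = -4 ⇒ p = 1/2, and the value is (-4)·(1/2) + 6 = 4.
For Column: with q = P(L), equating T's and B's payoffs gives −4q + 6 = 4q + 2 ⇒ q = 1/2.

4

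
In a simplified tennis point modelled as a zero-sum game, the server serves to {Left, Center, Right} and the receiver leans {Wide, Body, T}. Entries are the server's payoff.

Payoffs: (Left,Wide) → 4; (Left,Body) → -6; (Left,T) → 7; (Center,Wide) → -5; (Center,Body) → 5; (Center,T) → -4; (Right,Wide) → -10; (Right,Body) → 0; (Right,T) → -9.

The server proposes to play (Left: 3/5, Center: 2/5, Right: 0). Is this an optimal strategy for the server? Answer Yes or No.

No

Against Wide this mix gives (3/5)·4 + (2/5)·(-5) = 2/5.
Against Body this mix gives (3/5)·(-6) + (2/5)·5 = -8/5.
Against T this mix gives (3/5)·7 + (2/5)·(-4) = 13/5.
The receiver will play Body, holding the server to -8/5. Shifting weight toward the row that does better against Body would raise this floor (the equalizing mix achieves -1/2 against both Body and Wide), so the proposed strategy is not optimal.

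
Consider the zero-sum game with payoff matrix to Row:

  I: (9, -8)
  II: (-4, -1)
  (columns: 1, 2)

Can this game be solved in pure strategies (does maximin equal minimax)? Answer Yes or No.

Row minima: I → -8, II → -4; maximin = -4.
Column maxima: 1 → 9, 2 → -1; minimax = -1.
-4 ≠ -1, so no pure-strategy equilibrium exists.

No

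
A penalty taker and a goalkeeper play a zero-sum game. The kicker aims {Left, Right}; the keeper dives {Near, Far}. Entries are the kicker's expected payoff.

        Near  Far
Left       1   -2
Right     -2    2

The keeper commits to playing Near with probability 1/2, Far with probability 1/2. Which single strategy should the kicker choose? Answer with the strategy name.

Expected payoff of Left: (1/2)·1 + (1/2)·(-2) = -1/2.
Expected payoff of Right: (1/2)·(-2) + (1/2)·2 = 0.
The largest is 0, so the kicker's best response is Right.

Right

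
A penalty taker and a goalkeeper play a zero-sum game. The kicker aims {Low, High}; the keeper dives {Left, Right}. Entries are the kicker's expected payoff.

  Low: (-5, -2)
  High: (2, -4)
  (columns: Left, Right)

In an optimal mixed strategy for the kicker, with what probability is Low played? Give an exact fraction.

Row minima: Low → -5, High → -4; maximin = -4.
Column maxima: Left → 2, Right → -2; minimax = -2.
-4 ≠ -2, so there is no saddle point; optimal play is mixed.
Let the kicker play Low with probability p. Expected payoff against Left: (-5)p + 2(1−p) = −7p + 2; against Right: (-2)p + (-4)(1−p) = 2p − 4.
Setting these equal: −7p + 2 = 2p − 4 ⇒ −9p = -6 ⇒ p = 2/3, and the value is (-7)·(2/3) + 2 = -8/3.
For the keeper: with q = P(Left), equating Low's and High's payoffs gives −3q − 2 = 6q − 4 ⇒ q = 2/9.

2/3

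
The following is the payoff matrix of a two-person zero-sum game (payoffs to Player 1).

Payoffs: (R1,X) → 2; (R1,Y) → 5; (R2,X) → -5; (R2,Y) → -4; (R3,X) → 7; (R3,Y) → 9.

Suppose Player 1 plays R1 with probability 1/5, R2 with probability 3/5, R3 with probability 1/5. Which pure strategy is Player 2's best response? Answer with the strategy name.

If Player 2 plays X, Player 1's expected payoff is (1/5)·2 + (3/5)·(-5) + (1/5)·7 = -6/5.
If Player 2 plays Y, Player 1's expected payoff is (1/5)·5 + (3/5)·(-4) + (1/5)·9 = 2/5.
Player 2 minimizes Player 1's payoff; the smallest is -6/5, so the best response is X.

X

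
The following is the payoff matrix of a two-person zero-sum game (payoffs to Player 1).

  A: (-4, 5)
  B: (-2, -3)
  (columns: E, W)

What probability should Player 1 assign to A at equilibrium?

1/10

Row minima: A → -4, B → -3; maximin = -3.
Column maxima: E → -2, W → 5; minimax = -2.
-3 ≠ -2, so there is no saddle point; optimal play is mixed.
Let Player 1 play A with probability p. Expected payoff against E: (-4)p + (-2)(1−p) = −2p − 2; against W: 5p + (-3)(1−p) = 8p − 3.
Setting these equal: −2p − 2 = 8p − 3 ⇒ −10p = -1 ⇒ p = 1/10, and the value is (-2)·(1/10) − 2 = -11/5.
For Player 2: with q = P(E), equating A's and B's payoffs gives −9q + 5 = q − 3 ⇒ q = 4/5.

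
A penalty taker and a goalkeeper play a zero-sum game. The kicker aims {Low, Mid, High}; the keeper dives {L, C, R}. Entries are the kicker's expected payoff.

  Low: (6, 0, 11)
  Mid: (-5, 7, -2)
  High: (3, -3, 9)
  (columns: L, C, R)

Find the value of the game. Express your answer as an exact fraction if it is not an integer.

7/3

Row minima: Low → 0, Mid → -5, High → -3; maximin = 0.
Column maxima: L → 6, C → 7, R → 11; minimax = 6.
0 ≠ 6, so there is no saddle point; optimal play is mixed.
High is strictly dominated by Low, so the kicker never plays it.
R is strictly dominated by L (it gives the kicker strictly more in every row), so the keeper never plays it.
On the remaining 2×2 (Low, Mid vs L, C):
Let the kicker play Low with probability p. Expected payoff against L: 6p + (-5)(1−p) = 11p − 5; against C: 0p + 7(1−p) = −7p + 7.
Setting these equal: 11p − 5 = −7p + 7 ⇒ 18p = 12 ⇒ p = 2/3, and the value is (11)·(2/3) − 5 = 7/3.
For the keeper: with q = P(L), equating Low's and Mid's payoffs gives 6q = −12q + 7 ⇒ q = 7/18.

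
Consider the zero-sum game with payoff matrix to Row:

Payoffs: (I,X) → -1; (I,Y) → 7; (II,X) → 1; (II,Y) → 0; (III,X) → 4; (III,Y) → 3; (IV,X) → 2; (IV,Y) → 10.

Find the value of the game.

34/9

Row minima: I → -1, II → 0, III → 3, IV → 2; maximin = 3.
Column maxima: X → 4, Y → 10; minimax = 4.
3 ≠ 4, so there is no saddle point; optimal play is mixed.
I is strictly dominated by IV, so Row never plays it.
II is strictly dominated by III, so Row never plays it.
On the remaining 2×2 (III, IV vs X, Y):
Let Row play III with probability p. Expected payoff against X: 4p + 2(1−p) = 2p + 2; against Y: 3p + 10(1−p) = −7p + 10.
Setting these equal: 2p + 2 = −7p + 10 ⇒ 9p = 8 ⇒ p = 8/9, and the value is (2)·(8/9) + 2 = 34/9.
For Column: with q = P(X), equating III's and IV's payoffs gives q + 3 = −8q + 10 ⇒ q = 7/9.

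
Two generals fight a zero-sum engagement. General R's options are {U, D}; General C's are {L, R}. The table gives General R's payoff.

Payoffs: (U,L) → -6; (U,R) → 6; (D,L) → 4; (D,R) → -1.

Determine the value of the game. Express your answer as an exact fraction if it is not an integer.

Row minima: U → -6, D → -1; maximin = -1.
Column maxima: L → 4, R → 6; minimax = 4.
-1 ≠ 4, so there is no saddle point; optimal play is mixed.
Let General R play U with probability p. Expected payoff against L: (-6)p + 4(1−p) = −10p + 4; against R: 6p + (-1)(1−p) = 7p − 1.
Setting these equal: −10p + 4 = 7p − 1 ⇒ −17p = -5 ⇒ p = 5/17, and the value is (-10)·(5/17) + 4 = 18/17.
For General C: with q = P(L), equating U's and D's payoffs gives −12q + 6 = 5q − 1 ⇒ q = 7/17.

18/17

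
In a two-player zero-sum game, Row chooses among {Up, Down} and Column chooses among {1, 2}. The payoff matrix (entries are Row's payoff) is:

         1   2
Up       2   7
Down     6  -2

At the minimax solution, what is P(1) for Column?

9/13

Row minima: Up → 2, Down → -2; maximin = 2.
Column maxima: 1 → 6, 2 → 7; minimax = 6.
2 ≠ 6, so there is no saddle point; optimal play is mixed.
Let Row play Up with probability p. Expected payoff against 1: 2p + 6(1−p) = −4p + 6; against 2: 7p + (-2)(1−p) = 9p − 2.
Setting these equal: −4p + 6 = 9p − 2 ⇒ −13p = -8 ⇒ p = 8/13, and the value is (-4)·(8/13) + 6 = 46/13.
For Column: with q = P(1), equating Up's and Down's payoffs gives −5q + 7 = 8q − 2 ⇒ q = 9/13.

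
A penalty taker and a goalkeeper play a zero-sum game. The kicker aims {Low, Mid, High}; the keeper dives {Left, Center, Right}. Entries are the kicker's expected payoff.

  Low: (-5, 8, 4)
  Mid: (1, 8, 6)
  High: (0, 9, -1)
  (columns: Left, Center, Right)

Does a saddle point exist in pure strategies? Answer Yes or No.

Row minima: Low → -5, Mid → 1, High → -1; maximin = 1.
Column maxima: Left → 1, Center → 9, Right → 6; minimax = 1.
maximin = minimax = 1, so a saddle point exists.

Yes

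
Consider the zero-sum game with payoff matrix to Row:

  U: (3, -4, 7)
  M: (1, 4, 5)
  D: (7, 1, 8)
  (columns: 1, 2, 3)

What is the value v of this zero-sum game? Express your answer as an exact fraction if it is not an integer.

3

Row minima: U → -4, M → 1, D → 1; maximin = 1.
Column maxima: 1 → 7, 2 → 4, 3 → 8; minimax = 4.
1 ≠ 4, so there is no saddle point; optimal play is mixed.
U is strictly dominated by D, so Row never plays it.
3 is strictly dominated by 1 (it gives Row strictly more in every row), so Column never plays it.
On the remaining 2×2 (M, D vs 1, 2):
Let Row play M with probability p. Expected payoff against 1: 1p + 7(1−p) = −6p + 7; against 2: 4p + 1(1−p) = 3p + 1.
Setting these equal: −6p + 7 = 3p + 1 ⇒ −9p = -6 ⇒ p = 2/3, and the value is (-6)·(2/3) + 7 = 3.
For Column: with q = P(1), equating M's and D's payoffs gives −3q + 4 = 6q + 1 ⇒ q = 1/3.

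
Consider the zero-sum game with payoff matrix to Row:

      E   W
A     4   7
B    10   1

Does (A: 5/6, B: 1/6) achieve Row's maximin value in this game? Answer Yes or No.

No

Against E this mix gives (5/6)·4 + (1/6)·10 = 5.
Against W this mix gives (5/6)·7 + (1/6)·1 = 6.
Column will play E, holding Row to 5. Shifting weight toward the row that does better against E would raise this floor (the equalizing mix achieves 11/2 against both E and W), so the proposed strategy is not optimal.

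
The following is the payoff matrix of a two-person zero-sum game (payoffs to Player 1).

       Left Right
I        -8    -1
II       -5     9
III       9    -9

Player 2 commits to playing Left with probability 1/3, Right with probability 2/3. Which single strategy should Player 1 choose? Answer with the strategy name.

II

Expected payoff of I: (1/3)·(-8) + (2/3)·(-1) = -10/3.
Expected payoff of II: (1/3)·(-5) + (2/3)·9 = 13/3.
Expected payoff of III: (1/3)·9 + (2/3)·(-9) = -3.
The largest is 13/3, so Player 1's best response is II.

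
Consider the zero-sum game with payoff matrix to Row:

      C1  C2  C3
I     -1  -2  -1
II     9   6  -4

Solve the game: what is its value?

-14/11

Row minima: I → -2, II → -4; maximin = -2.
Column maxima: C1 → 9, C2 → 6, C3 → -1; minimax = -1.
-2 ≠ -1, so there is no saddle point; optimal play is mixed.
C1 is strictly dominated by C2 (it gives Row strictly more in every row), so Column never plays it.
On the remaining 2×2 (I, II vs C2, C3):
Let Row play I with probability p. Expected payoff against C2: (-2)p + 6(1−p) = −8p + 6; against C3: (-1)p + (-4)(1−p) = 3p − 4.
Setting these equal: −8p + 6 = 3p − 4 ⇒ −11p = -10 ⇒ p = 10/11, and the value is (-8)·(10/11) + 6 = -14/11.
For Column: with q = P(C2), equating I's and II's payoffs gives −q − 1 = 10q − 4 ⇒ q = 3/11.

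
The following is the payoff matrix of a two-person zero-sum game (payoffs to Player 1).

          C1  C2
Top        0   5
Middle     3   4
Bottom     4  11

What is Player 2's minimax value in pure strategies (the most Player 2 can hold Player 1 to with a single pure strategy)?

4

Column maxima: C1 → 4, C2 → 11.
The smallest of these is 4.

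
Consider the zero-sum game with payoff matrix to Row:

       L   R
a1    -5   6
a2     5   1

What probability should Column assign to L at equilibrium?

Row minima: a1 → -5, a2 → 1; maximin = 1.
Column maxima: L → 5, R → 6; minimax = 5.
1 ≠ 5, so there is no saddle point; optimal play is mixed.
Let Row play a1 with probability p. Expected payoff against L: (-5)p + 5(1−p) = −10p + 5; against R: 6p + 1(1−p) = 5p + 1.
Setting these equal: −10p + 5 = 5p + 1 ⇒ −15p = -4 ⇒ p = 4/15, and the value is (-10)·(4/15) + 5 = 7/3.
For Column: with q = P(L), equating a1's and a2's payoffs gives −11q + 6 = 4q + 1 ⇒ q = 1/3.

1/3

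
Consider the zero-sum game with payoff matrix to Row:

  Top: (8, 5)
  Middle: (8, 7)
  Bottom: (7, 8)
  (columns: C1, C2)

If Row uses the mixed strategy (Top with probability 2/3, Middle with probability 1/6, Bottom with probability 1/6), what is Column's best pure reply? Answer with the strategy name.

C2

If Column plays C1, Row's expected payoff is (2/3)·8 + (1/6)·8 + (1/6)·7 = 47/6.
If Column plays C2, Row's expected payoff is (2/3)·5 + (1/6)·7 + (1/6)·8 = 35/6.
Column minimizes Row's payoff; the smallest is 35/6, so the best response is C2.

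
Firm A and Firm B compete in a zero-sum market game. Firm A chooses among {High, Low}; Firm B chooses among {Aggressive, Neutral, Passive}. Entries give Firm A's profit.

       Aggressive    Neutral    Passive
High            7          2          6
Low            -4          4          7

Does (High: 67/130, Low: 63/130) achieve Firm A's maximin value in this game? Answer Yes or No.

Against Aggressive this mix gives (67/130)·7 + (63/130)·(-4) = 217/130.
Against Neutral this mix gives (67/130)·2 + (63/130)·4 = 193/65.
Against Passive this mix gives (67/130)·6 + (63/130)·7 = 843/130.
Firm B will play Aggressive, holding Firm A to 217/130. Shifting weight toward the row that does better against Aggressive would raise this floor (the equalizing mix achieves 36/13 against both Aggressive and Neutral), so the proposed strategy is not optimal.

No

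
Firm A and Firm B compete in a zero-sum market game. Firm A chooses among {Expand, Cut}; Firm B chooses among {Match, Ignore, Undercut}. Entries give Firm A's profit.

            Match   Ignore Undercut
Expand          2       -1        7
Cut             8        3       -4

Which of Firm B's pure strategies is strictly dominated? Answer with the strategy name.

Match

Ignore holds Firm A's payoff strictly below Match in every row: -1 < 2, 3 < 8.
So Match is strictly dominated for Firm B.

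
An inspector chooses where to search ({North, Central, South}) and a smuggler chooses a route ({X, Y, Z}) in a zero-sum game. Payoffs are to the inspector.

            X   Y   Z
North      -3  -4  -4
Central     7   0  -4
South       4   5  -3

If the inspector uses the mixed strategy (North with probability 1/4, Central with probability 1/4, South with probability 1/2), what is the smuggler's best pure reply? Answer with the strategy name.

Z

If the smuggler plays X, the inspector's expected payoff is (1/4)·(-3) + (1/4)·7 + (1/2)·4 = 3.
If the smuggler plays Y, the inspector's expected payoff is (1/4)·(-4) + (1/4)·0 + (1/2)·5 = 3/2.
If the smuggler plays Z, the inspector's expected payoff is (1/4)·(-4) + (1/4)·(-4) + (1/2)·(-3) = -7/2.
The smuggler minimizes the inspector's payoff; the smallest is -7/2, so the best response is Z.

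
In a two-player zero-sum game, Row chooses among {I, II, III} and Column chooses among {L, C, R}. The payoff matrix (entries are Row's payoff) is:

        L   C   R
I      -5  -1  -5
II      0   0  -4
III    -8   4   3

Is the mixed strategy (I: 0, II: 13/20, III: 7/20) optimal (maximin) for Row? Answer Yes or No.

No

Against L this mix gives (13/20)·0 + (7/20)·(-8) = -14/5.
Against C this mix gives (13/20)·0 + (7/20)·4 = 7/5.
Against R this mix gives (13/20)·(-4) + (7/20)·3 = -31/20.
Column will play L, holding Row to -14/5. Shifting weight toward the row that does better against L would raise this floor (the equalizing mix achieves -32/15 against both L and R), so the proposed strategy is not optimal.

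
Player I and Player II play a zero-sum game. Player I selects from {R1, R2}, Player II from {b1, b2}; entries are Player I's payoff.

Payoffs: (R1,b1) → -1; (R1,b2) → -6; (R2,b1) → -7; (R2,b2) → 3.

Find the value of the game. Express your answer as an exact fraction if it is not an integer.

-3

Row minima: R1 → -6, R2 → -7; maximin = -6.
Column maxima: b1 → -1, b2 → 3; minimax = -1.
-6 ≠ -1, so there is no saddle point; optimal play is mixed.
Let Player I play R1 with probability p. Expected payoff against b1: (-1)p + (-7)(1−p) = 6p − 7; against b2: (-6)p + 3(1−p) = −9p + 3.
Setting these equal: 6p − 7 = −9p + 3 ⇒ 15p = 10 ⇒ p = 2/3, and the value is (6)·(2/3) − 7 = -3.
For Player II: with q = P(b1), equating R1's and R2's payoffs gives 5q − 6 = −10q + 3 ⇒ q = 3/5.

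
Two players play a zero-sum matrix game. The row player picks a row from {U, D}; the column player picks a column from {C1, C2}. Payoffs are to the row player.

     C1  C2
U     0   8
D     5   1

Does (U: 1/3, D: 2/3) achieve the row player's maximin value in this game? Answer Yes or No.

Yes

Against C1 this mix gives (1/3)·0 + (2/3)·5 = 10/3.
Against C2 this mix gives (1/3)·8 + (2/3)·1 = 10/3.
All of the column player's active replies (C1, C2) yield 10/3, and no column does worse for the row player. The mix makes the column player indifferent and guarantees 10/3, so it is optimal.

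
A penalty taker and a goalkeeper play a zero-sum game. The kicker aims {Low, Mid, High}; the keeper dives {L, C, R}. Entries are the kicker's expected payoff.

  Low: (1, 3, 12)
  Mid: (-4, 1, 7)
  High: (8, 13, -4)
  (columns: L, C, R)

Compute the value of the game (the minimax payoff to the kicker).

100/23

Row minima: Low → 1, Mid → -4, High → -4; maximin = 1.
Column maxima: L → 8, C → 13, R → 12; minimax = 8.
1 ≠ 8, so there is no saddle point; optimal play is mixed.
Mid is strictly dominated by Low, so the kicker never plays it.
C is strictly dominated by L (it gives the kicker strictly more in every row), so the keeper never plays it.
On the remaining 2×2 (Low, High vs L, R):
Let the kicker play Low with probability p. Expected payoff against L: 1p + 8(1−p) = −7p + 8; against R: 12p + (-4)(1−p) = 16p − 4.
Setting these equal: −7p + 8 = 16p − 4 ⇒ −23p = -12 ⇒ p = 12/23, and the value is (-7)·(12/23) + 8 = 100/23.
For the keeper: with q = P(L), equating Low's and High's payoffs gives −11q + 12 = 12q − 4 ⇒ q = 16/23.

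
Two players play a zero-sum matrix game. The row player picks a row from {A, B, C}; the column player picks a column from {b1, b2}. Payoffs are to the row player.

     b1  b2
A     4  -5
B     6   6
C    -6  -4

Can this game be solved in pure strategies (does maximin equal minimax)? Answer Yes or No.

Yes

Row minima: A → -5, B → 6, C → -6; maximin = 6.
Column maxima: b1 → 6, b2 → 6; minimax = 6.
maximin = minimax = 6, so a saddle point exists.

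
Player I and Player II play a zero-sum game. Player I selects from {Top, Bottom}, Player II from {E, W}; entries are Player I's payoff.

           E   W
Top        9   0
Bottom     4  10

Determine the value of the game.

Row minima: Top → 0, Bottom → 4; maximin = 4.
Column maxima: E → 9, W → 10; minimax = 9.
4 ≠ 9, so there is no saddle point; optimal play is mixed.
Let Player I play Top with probability p. Expected payoff against E: 9p + 4(1−p) = 5p + 4; against W: 0p + 10(1−p) = −10p + 10.
Setting these equal: 5p + 4 = −10p + 10 ⇒ 15p = 6 ⇒ p = 2/5, and the value is (5)·(2/5) + 4 = 6.
For Player II: with q = P(E), equating Top's and Bottom's payoffs gives 9q = −6q + 10 ⇒ q = 2/3.

6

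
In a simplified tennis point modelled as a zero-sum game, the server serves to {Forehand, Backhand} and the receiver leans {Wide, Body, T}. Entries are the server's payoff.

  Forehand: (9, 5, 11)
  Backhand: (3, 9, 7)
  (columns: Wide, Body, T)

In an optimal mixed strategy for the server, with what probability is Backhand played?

Row minima: Forehand → 5, Backhand → 3; maximin = 5.
Column maxima: Wide → 9, Body → 9, T → 11; minimax = 9.
5 ≠ 9, so there is no saddle point; optimal play is mixed.
T is strictly dominated by Wide (it gives the server strictly more in every row), so the receiver never plays it.
On the remaining 2×2 (Forehand, Backhand vs Wide, Body):
Let the server play Forehand with probability p. Expected payoff against Wide: 9p + 3(1−p) = 6p + 3; against Body: 5p + 9(1−p) = −4p + 9.
Setting these equal: 6p + 3 = −4p + 9 ⇒ 10p = 6 ⇒ p = 3/5, and the value is (6)·(3/5) + 3 = 33/5.
For the receiver: with q = P(Wide), equating Forehand's and Backhand's payoffs gives 4q + 5 = −6q + 9 ⇒ q = 2/5.

2/5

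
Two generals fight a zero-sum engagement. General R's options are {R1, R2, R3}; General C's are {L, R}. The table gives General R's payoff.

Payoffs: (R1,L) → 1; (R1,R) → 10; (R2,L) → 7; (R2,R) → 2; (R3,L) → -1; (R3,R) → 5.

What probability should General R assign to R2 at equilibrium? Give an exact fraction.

9/14

Row minima: R1 → 1, R2 → 2, R3 → -1; maximin = 2.
Column maxima: L → 7, R → 10; minimax = 7.
2 ≠ 7, so there is no saddle point; optimal play is mixed.
R3 is strictly dominated by R1, so General R never plays it.
On the remaining 2×2 (R1, R2 vs L, R):
Let General R play R1 with probability p. Expected payoff against L: 1p + 7(1−p) = −6p + 7; against R: 10p + 2(1−p) = 8p + 2.
Setting these equal: −6p + 7 = 8p + 2 ⇒ −14p = -5 ⇒ p = 5/14, and the value is (-6)·(5/14) + 7 = 34/7.
For General C: with q = P(L), equating R1's and R2's payoffs gives −9q + 10 = 5q + 2 ⇒ q = 4/7.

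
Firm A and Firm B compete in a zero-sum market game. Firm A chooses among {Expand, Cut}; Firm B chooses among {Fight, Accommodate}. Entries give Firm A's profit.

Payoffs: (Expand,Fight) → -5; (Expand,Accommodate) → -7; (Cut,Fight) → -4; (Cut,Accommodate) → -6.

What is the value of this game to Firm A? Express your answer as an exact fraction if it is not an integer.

-6

Row minima: Expand → -7, Cut → -6; maximin = -6.
Column maxima: Fight → -4, Accommodate → -6; minimax = -6.
Since maximin = minimax = -6, there is a saddle point and the value is -6.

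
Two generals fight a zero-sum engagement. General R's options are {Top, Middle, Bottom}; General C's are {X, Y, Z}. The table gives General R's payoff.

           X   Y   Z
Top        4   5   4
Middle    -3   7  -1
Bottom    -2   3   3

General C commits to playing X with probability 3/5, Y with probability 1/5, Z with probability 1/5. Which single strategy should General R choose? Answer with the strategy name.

Top

Expected payoff of Top: (3/5)·4 + (1/5)·5 + (1/5)·4 = 21/5.
Expected payoff of Middle: (3/5)·(-3) + (1/5)·7 + (1/5)·(-1) = -3/5.
Expected payoff of Bottom: (3/5)·(-2) + (1/5)·3 + (1/5)·3 = 0.
The largest is 21/5, so General R's best response is Top.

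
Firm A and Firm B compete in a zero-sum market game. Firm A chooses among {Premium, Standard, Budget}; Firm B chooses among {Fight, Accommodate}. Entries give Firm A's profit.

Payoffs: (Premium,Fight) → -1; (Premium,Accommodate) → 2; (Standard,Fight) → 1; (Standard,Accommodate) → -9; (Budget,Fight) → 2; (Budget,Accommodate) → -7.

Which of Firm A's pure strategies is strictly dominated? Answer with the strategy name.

Standard

Budget gives a strictly higher payoff than Standard against every column: 2 > 1, -7 > -9.
So Standard is strictly dominated and Firm A never plays it.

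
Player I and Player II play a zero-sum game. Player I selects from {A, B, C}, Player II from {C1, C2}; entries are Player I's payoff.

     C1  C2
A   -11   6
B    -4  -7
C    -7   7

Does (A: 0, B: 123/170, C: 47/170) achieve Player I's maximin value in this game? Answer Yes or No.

Against C1 this mix gives (123/170)·(-4) + (47/170)·(-7) = -821/170.
Against C2 this mix gives (123/170)·(-7) + (47/170)·7 = -266/85.
Player II will play C1, holding Player I to -821/170. Shifting weight toward the row that does better against C1 would raise this floor (the equalizing mix achieves -77/17 against both C1 and C2), so the proposed strategy is not optimal.

No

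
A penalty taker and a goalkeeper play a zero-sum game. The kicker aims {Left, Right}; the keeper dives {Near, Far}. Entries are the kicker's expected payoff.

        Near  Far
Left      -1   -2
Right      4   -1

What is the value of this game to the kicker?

-1

Row minima: Left → -2, Right → -1; maximin = -1.
Column maxima: Near → 4, Far → -1; minimax = -1.
Since maximin = minimax = -1, there is a saddle point and the value is -1.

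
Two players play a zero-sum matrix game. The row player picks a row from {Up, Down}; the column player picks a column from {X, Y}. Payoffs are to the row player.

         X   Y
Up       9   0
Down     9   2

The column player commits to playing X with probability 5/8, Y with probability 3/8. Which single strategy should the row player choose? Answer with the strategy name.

Down

Expected payoff of Up: (5/8)·9 + (3/8)·0 = 45/8.
Expected payoff of Down: (5/8)·9 + (3/8)·2 = 51/8.
The largest is 51/8, so the row player's best response is Down.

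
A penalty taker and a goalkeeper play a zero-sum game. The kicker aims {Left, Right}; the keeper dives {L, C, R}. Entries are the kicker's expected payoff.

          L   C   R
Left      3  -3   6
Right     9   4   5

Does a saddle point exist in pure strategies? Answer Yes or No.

Row minima: Left → -3, Right → 4; maximin = 4.
Column maxima: L → 9, C → 4, R → 6; minimax = 4.
maximin = minimax = 4, so a saddle point exists.

Yes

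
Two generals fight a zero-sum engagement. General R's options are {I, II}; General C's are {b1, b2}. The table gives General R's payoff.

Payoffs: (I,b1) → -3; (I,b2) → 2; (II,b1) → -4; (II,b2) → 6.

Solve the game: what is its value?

Row minima: I → -3, II → -4; maximin = -3.
Column maxima: b1 → -3, b2 → 6; minimax = -3.
Since maximin = minimax = -3, there is a saddle point and the value is -3.

-3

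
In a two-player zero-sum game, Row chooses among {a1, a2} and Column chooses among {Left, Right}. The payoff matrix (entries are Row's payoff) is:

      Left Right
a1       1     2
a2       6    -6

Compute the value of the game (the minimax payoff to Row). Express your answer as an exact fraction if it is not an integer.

18/13

Row minima: a1 → 1, a2 → -6; maximin = 1.
Column maxima: Left → 6, Right → 2; minimax = 2.
1 ≠ 2, so there is no saddle point; optimal play is mixed.
Let Row play a1 with probability p. Expected payoff against Left: 1p + 6(1−p) = −5p + 6; against Right: 2p + (-6)(1−p) = 8p − 6.
Setting these equal: −5p + 6 = 8p − 6 ⇒ −13p = -12 ⇒ p = 12/13, and the value is (-5)·(12/13) + 6 = 18/13.
For Column: with q = P(Left), equating a1's and a2's payoffs gives −q + 2 = 12q − 6 ⇒ q = 8/13.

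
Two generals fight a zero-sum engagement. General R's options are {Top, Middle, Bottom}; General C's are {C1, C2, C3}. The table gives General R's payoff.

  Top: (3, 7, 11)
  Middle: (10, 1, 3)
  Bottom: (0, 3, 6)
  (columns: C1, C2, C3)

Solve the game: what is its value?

Row minima: Top → 3, Middle → 1, Bottom → 0; maximin = 3.
Column maxima: C1 → 10, C2 → 7, C3 → 11; minimax = 7.
3 ≠ 7, so there is no saddle point; optimal play is mixed.
Bottom is strictly dominated by Top, so General R never plays it.
C3 is strictly dominated by C2 (it gives General R strictly more in every row), so General C never plays it.
On the remaining 2×2 (Top, Middle vs C1, C2):
Let General R play Top with probability p. Expected payoff against C1: 3p + 10(1−p) = −7p + 10; against C2: 7p + 1(1−p) = 6p + 1.
Setting these equal: −7p + 10 = 6p + 1 ⇒ −13p = -9 ⇒ p = 9/13, and the value is (-7)·(9/13) + 10 = 67/13.
For General C: with q = P(C1), equating Top's and Middle's payoffs gives −4q + 7 = 9q + 1 ⇒ q = 6/13.

67/13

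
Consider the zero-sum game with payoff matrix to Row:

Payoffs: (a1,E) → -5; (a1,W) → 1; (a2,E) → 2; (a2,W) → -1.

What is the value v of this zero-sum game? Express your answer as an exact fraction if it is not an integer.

Row minima: a1 → -5, a2 → -1; maximin = -1.
Column maxima: E → 2, W → 1; minimax = 1.
-1 ≠ 1, so there is no saddle point; optimal play is mixed.
Let Row play a1 with probability p. Expected payoff against E: (-5)p + 2(1−p) = −7p + 2; against W: 1p + (-1)(1−p) = 2p − 1.
Setting these equal: −7p + 2 = 2p − 1 ⇒ −9p = -3 ⇒ p = 1/3, and the value is (-7)·(1/3) + 2 = -1/3.
For Column: with q = P(E), equating a1's and a2's payoffs gives −6q + 1 = 3q − 1 ⇒ q = 2/9.

-1/3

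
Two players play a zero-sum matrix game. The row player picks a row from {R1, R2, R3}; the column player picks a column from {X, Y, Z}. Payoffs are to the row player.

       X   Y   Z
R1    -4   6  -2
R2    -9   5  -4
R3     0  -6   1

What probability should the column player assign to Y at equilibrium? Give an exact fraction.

Row minima: R1 → -4, R2 → -9, R3 → -6; maximin = -4.
Column maxima: X → 0, Y → 6, Z → 1; minimax = 0.
-4 ≠ 0, so there is no saddle point; optimal play is mixed.
R2 is strictly dominated by R1, so the row player never plays it.
Z is strictly dominated by X (it gives the row player strictly more in every row), so the column player never plays it.
On the remaining 2×2 (R1, R3 vs X, Y):
Let the row player play R1 with probability p. Expected payoff against X: (-4)p + 0(1−p) = −4p; against Y: 6p + (-6)(1−p) = 12p − 6.
Setting these equal: −4p = 12p − 6 ⇒ −16p = -6 ⇒ p = 3/8, and the value is (-4)·(3/8) = -3/2.
For the column player: with q = P(X), equating R1's and R3's payoffs gives −10q + 6 = 6q − 6 ⇒ q = 3/4.

1/4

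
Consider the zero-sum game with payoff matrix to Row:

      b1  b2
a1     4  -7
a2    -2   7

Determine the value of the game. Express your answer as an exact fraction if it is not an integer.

Row minima: a1 → -7, a2 → -2; maximin = -2.
Column maxima: b1 → 4, b2 → 7; minimax = 4.
-2 ≠ 4, so there is no saddle point; optimal play is mixed.
Let Row play a1 with probability p. Expected payoff against b1: 4p + (-2)(1−p) = 6p − 2; against b2: (-7)p + 7(1−p) = −14p + 7.
Setting these equal: 6p − 2 = −14p + 7 ⇒ 20p = 9 ⇒ p = 9/20, and the value is (6)·(9/20) − 2 = 7/10.
For Column: with q = P(b1), equating a1's and a2's payoffs gives 11q − 7 = −9q + 7 ⇒ q = 7/10.

7/10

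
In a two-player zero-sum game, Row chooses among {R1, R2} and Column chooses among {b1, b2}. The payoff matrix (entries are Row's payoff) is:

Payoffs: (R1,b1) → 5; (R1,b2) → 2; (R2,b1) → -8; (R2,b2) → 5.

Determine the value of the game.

Row minima: R1 → 2, R2 → -8; maximin = 2.
Column maxima: b1 → 5, b2 → 5; minimax = 5.
2 ≠ 5, so there is no saddle point; optimal play is mixed.
Let Row play R1 with probability p. Expected payoff against b1: 5p + (-8)(1−p) = 13p − 8; against b2: 2p + 5(1−p) = −3p + 5.
Setting these equal: 13p − 8 = −3p + 5 ⇒ 16p = 13 ⇒ p = 13/16, and the value is (13)·(13/16) − 8 = 41/16.
For Column: with q = P(b1), equating R1's and R2's payoffs gives 3q + 2 = −13q + 5 ⇒ q = 3/16.

41/16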